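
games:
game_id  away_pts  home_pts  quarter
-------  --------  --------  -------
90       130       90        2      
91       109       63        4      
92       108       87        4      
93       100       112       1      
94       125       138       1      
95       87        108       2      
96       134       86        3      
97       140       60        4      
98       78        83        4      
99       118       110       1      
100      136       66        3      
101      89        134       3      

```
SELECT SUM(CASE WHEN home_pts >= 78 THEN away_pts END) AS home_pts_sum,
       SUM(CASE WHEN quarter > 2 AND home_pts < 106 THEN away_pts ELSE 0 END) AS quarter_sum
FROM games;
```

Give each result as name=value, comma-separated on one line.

home_pts_sum=969, quarter_sum=705

[home_pts_sum: home_pts >= 78]
game_id=90: ✓ → 130
game_id=91: ✗
game_id=92: ✓ → 108
game_id=93: ✓ → 100
game_id=94: ✓ → 125
game_id=95: ✓ → 87
game_id=96: ✓ → 134
game_id=97: ✗
game_id=98: ✓ → 78
game_id=99: ✓ → 118
game_id=100: ✗
game_id=101: ✓ → 89
home_pts_sum = 130 + 108 + 100 + 125 + 87 + 134 + 78 + 118 + 89 = 969
—
[quarter_sum: quarter > 2 AND home_pts < 106]
game_id=90: ✗
game_id=91: ✓ → 109
game_id=92: ✓ → 108
game_id=93: ✗
game_id=94: ✗
game_id=95: ✗
game_id=96: ✓ → 134
game_id=97: ✓ → 140
game_id=98: ✓ → 78
game_id=99: ✗
game_id=100: ✓ → 136
game_id=101: ✗
quarter_sum = 109 + 108 + 134 + 140 + 78 + 136 = 705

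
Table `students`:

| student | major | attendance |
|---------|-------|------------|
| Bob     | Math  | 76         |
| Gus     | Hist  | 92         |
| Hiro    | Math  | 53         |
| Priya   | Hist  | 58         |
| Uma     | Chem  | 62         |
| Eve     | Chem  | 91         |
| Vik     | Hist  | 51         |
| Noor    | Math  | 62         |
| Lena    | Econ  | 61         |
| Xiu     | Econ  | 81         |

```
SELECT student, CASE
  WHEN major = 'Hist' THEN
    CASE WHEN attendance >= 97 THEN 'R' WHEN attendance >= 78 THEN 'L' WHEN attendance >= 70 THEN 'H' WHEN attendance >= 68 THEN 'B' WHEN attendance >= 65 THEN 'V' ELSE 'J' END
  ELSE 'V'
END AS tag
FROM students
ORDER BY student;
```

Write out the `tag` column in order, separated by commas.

student=Bob: major='Math' → outer ELSE → V
student=Eve: major='Chem' → outer ELSE → V
student=Gus: major='Hist' → inner[attendance >= 78] → L
student=Hiro: major='Math' → outer ELSE → V
student=Lena: major='Econ' → outer ELSE → V
student=Noor: major='Math' → outer ELSE → V
student=Priya: major='Hist' → inner[ELSE] → J
student=Uma: major='Chem' → outer ELSE → V
student=Vik: major='Hist' → inner[ELSE] → J
student=Xiu: major='Econ' → outer ELSE → V

V, V, L, V, V, V, J, V, J, V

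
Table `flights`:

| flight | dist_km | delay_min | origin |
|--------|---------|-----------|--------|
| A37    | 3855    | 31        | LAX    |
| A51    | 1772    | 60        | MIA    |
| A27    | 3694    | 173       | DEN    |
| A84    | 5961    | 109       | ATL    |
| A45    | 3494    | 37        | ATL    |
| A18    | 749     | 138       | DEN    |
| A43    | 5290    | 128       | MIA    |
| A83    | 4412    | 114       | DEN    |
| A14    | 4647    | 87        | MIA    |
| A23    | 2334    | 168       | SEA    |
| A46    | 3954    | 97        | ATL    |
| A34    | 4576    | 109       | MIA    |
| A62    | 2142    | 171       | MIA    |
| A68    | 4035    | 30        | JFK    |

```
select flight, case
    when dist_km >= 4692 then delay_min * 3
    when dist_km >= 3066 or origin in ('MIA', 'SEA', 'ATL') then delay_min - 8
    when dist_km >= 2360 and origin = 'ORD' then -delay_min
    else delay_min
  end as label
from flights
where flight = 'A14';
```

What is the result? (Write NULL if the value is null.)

flight = A14: dist_km=4647, delay_min=87, origin=MIA.
dist_km >= 4692 → false
dist_km >= 3066 or origin in ('MIA', 'SEA', 'ATL') → true → 79

79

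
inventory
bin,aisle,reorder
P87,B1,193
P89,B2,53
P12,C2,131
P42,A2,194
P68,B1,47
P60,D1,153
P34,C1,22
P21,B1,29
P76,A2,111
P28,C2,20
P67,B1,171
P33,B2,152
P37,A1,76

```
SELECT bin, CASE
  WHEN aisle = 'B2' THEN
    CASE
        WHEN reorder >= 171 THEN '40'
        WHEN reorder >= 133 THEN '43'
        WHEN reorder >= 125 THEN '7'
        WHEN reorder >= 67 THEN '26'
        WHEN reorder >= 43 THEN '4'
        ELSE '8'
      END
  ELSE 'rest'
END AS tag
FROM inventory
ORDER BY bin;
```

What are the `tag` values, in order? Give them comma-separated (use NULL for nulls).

rest, rest, rest, 43, rest, rest, rest, rest, rest, rest, rest, rest, 4

bin=P12: aisle='C2' → outer ELSE → rest
bin=P21: aisle='B1' → outer ELSE → rest
bin=P28: aisle='C2' → outer ELSE → rest
bin=P33: aisle='B2' → inner[reorder >= 133] → 43
bin=P34: aisle='C1' → outer ELSE → rest
bin=P37: aisle='A1' → outer ELSE → rest
bin=P42: aisle='A2' → outer ELSE → rest
bin=P60: aisle='D1' → outer ELSE → rest
bin=P67: aisle='B1' → outer ELSE → rest
bin=P68: aisle='B1' → outer ELSE → rest
bin=P76: aisle='A2' → outer ELSE → rest
bin=P87: aisle='B1' → outer ELSE → rest
bin=P89: aisle='B2' → inner[reorder >= 43] → 4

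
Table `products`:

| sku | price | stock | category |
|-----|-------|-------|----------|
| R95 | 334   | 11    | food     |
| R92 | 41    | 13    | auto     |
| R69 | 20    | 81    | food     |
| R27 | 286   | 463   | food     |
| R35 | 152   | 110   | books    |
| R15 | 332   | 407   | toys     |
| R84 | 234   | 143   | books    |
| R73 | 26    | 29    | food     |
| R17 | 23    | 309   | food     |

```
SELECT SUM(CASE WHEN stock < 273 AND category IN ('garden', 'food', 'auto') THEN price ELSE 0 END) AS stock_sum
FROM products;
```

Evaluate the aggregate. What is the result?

sku=R95: ✓ → 334
sku=R92: ✓ → 41
sku=R69: ✓ → 20
sku=R27: ✗
sku=R35: ✗
sku=R15: ✗
sku=R84: ✗
sku=R73: ✓ → 26
sku=R17: ✗
stock_sum = 334 + 41 + 20 + 26 = 421

421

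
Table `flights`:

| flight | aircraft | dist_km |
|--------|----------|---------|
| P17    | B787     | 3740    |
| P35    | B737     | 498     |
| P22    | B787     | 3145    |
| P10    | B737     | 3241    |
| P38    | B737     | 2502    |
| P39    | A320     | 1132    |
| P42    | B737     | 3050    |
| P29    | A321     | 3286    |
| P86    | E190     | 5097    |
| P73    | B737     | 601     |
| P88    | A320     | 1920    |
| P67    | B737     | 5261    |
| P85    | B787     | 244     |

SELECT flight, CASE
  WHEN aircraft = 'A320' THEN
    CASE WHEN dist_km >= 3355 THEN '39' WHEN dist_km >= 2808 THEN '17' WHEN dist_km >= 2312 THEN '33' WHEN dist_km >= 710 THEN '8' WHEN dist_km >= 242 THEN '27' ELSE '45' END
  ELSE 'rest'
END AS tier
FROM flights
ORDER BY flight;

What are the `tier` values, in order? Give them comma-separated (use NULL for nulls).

rest, rest, rest, rest, rest, rest, 8, rest, rest, rest, rest, rest, 8

flight=P10: aircraft='B737' → outer ELSE → rest
flight=P17: aircraft='B787' → outer ELSE → rest
flight=P22: aircraft='B787' → outer ELSE → rest
flight=P29: aircraft='A321' → outer ELSE → rest
flight=P35: aircraft='B737' → outer ELSE → rest
flight=P38: aircraft='B737' → outer ELSE → rest
flight=P39: aircraft='A320' → inner[dist_km >= 710] → 8
flight=P42: aircraft='B737' → outer ELSE → rest
flight=P67: aircraft='B737' → outer ELSE → rest
flight=P73: aircraft='B737' → outer ELSE → rest
flight=P85: aircraft='B787' → outer ELSE → rest
flight=P86: aircraft='E190' → outer ELSE → rest
flight=P88: aircraft='A320' → inner[dist_km >= 710] → 8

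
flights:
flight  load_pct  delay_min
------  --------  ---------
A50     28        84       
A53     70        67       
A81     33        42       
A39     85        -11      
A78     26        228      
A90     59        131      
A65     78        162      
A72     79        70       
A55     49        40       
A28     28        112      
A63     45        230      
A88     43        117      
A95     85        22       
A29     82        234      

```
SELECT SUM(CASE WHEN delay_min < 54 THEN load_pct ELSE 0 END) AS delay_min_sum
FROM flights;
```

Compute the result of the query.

flight=A50: ✗
flight=A53: ✗
flight=A81: ✓ → 33
flight=A39: ✓ → 85
flight=A78: ✗
flight=A90: ✗
flight=A65: ✗
flight=A72: ✗
flight=A55: ✓ → 49
flight=A28: ✗
flight=A63: ✗
flight=A88: ✗
flight=A95: ✓ → 85
flight=A29: ✗
delay_min_sum = 33 + 85 + 49 + 85 = 252

252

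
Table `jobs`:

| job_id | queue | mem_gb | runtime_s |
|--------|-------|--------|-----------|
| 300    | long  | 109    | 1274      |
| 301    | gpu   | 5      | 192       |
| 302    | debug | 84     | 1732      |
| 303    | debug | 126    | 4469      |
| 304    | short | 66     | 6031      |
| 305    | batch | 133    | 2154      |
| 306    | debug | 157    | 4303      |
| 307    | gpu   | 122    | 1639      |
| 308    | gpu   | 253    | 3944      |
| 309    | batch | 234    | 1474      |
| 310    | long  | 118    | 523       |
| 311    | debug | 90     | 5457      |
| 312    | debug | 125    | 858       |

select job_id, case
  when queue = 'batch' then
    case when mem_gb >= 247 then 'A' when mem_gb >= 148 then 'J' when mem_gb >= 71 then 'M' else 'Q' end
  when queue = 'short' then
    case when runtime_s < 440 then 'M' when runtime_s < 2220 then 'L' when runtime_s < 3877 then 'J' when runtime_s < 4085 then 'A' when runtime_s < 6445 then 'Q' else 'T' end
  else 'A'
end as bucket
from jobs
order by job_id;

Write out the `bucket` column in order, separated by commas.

A, A, A, A, Q, M, A, A, A, J, A, A, A

job_id=300: queue='long' → outer ELSE → A
job_id=301: queue='gpu' → outer ELSE → A
job_id=302: queue='debug' → outer ELSE → A
job_id=303: queue='debug' → outer ELSE → A
job_id=304: queue='short' → inner[runtime_s < 6445] → Q
job_id=305: queue='batch' → inner[mem_gb >= 71] → M
job_id=306: queue='debug' → outer ELSE → A
job_id=307: queue='gpu' → outer ELSE → A
job_id=308: queue='gpu' → outer ELSE → A
job_id=309: queue='batch' → inner[mem_gb >= 148] → J
job_id=310: queue='long' → outer ELSE → A
job_id=311: queue='debug' → outer ELSE → A
job_id=312: queue='debug' → outer ELSE → A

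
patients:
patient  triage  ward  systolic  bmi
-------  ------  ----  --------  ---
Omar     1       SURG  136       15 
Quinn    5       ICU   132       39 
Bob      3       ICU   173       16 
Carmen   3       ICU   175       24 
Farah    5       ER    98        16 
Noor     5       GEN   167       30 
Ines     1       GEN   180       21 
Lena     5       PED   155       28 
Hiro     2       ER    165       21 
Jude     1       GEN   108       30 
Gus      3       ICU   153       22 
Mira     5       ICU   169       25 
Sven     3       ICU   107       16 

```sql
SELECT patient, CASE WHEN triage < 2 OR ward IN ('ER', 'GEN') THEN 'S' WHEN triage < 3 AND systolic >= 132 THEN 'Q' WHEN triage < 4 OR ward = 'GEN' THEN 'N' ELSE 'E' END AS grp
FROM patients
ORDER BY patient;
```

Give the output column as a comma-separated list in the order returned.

N, N, S, N, S, S, S, E, E, S, S, E, N

patient=Bob: triage < 4 OR ward = 'GEN' → N
patient=Carmen: triage < 4 OR ward = 'GEN' → N
patient=Farah: triage < 2 OR ward IN ('ER', 'GEN') → S
patient=Gus: triage < 4 OR ward = 'GEN' → N
patient=Hiro: triage < 2 OR ward IN ('ER', 'GEN') → S
patient=Ines: triage < 2 OR ward IN ('ER', 'GEN') → S
patient=Jude: triage < 2 OR ward IN ('ER', 'GEN') → S
patient=Lena: ELSE → E
patient=Mira: ELSE → E
patient=Noor: triage < 2 OR ward IN ('ER', 'GEN') → S
patient=Omar: triage < 2 OR ward IN ('ER', 'GEN') → S
patient=Quinn: ELSE → E
patient=Sven: triage < 4 OR ward = 'GEN' → N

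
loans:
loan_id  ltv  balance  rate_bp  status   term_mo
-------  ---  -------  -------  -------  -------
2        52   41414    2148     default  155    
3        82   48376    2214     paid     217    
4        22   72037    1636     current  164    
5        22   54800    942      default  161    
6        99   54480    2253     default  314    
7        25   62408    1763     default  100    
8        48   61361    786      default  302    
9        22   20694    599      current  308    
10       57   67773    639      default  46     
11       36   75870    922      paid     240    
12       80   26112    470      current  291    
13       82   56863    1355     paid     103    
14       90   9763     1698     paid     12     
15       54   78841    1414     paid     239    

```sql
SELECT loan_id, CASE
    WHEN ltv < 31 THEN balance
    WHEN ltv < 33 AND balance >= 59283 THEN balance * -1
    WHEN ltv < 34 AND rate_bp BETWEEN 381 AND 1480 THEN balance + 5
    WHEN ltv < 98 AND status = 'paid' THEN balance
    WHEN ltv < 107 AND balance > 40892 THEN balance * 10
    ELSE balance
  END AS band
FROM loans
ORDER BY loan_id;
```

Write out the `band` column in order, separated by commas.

414140, 48376, 72037, 54800, 544800, 62408, 613610, 20694, 677730, 75870, 26112, 56863, 9763, 78841

loan_id=2: ltv < 107 AND balance > 40892 → 414140
loan_id=3: ltv < 98 AND status = 'paid' → 48376
loan_id=4: ltv < 31 → 72037
loan_id=5: ltv < 31 → 54800
loan_id=6: ltv < 107 AND balance > 40892 → 544800
loan_id=7: ltv < 31 → 62408
loan_id=8: ltv < 107 AND balance > 40892 → 613610
loan_id=9: ltv < 31 → 20694
loan_id=10: ltv < 107 AND balance > 40892 → 677730
loan_id=11: ltv < 98 AND status = 'paid' → 75870
loan_id=12: ELSE → 26112
loan_id=13: ltv < 98 AND status = 'paid' → 56863
loan_id=14: ltv < 98 AND status = 'paid' → 9763
loan_id=15: ltv < 98 AND status = 'paid' → 78841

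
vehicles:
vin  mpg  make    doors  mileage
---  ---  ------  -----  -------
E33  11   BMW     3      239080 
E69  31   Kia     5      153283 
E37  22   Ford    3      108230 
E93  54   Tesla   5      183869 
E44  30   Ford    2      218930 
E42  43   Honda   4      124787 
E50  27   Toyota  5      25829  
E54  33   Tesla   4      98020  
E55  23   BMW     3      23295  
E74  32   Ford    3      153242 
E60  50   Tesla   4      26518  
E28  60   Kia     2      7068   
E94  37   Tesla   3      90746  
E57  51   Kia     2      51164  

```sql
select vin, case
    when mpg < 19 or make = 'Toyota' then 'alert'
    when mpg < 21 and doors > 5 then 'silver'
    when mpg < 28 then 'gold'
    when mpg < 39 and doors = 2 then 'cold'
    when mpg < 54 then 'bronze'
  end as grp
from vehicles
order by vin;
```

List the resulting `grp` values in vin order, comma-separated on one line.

NULL, alert, gold, bronze, cold, alert, bronze, gold, bronze, bronze, bronze, bronze, NULL, bronze

vin=E28: (no match → NULL) → NULL
vin=E33: mpg < 19 or make = 'Toyota' → alert
vin=E37: mpg < 28 → gold
vin=E42: mpg < 54 → bronze
vin=E44: mpg < 39 and doors = 2 → cold
vin=E50: mpg < 19 or make = 'Toyota' → alert
vin=E54: mpg < 54 → bronze
vin=E55: mpg < 28 → gold
vin=E57: mpg < 54 → bronze
vin=E60: mpg < 54 → bronze
vin=E69: mpg < 54 → bronze
vin=E74: mpg < 54 → bronze
vin=E93: (no match → NULL) → NULL
vin=E94: mpg < 54 → bronze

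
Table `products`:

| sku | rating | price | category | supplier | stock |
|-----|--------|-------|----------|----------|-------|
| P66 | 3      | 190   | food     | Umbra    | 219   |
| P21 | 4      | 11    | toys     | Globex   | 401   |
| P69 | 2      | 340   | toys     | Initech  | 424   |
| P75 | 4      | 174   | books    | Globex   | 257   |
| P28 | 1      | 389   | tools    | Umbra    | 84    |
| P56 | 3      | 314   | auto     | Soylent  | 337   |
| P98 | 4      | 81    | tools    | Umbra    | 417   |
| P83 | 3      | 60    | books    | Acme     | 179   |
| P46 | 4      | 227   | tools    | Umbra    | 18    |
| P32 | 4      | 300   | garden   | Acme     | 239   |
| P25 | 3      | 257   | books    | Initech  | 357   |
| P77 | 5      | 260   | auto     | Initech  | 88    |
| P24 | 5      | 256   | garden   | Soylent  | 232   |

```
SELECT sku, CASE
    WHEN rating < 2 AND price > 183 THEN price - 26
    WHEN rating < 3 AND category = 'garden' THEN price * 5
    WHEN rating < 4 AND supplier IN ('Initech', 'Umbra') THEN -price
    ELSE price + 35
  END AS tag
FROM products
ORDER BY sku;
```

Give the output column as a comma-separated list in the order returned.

sku=P21: ELSE → 46
sku=P24: ELSE → 291
sku=P25: rating < 4 AND supplier IN ('Initech', 'Umbra') → -257
sku=P28: rating < 2 AND price > 183 → 363
sku=P32: ELSE → 335
sku=P46: ELSE → 262
sku=P56: ELSE → 349
sku=P66: rating < 4 AND supplier IN ('Initech', 'Umbra') → -190
sku=P69: rating < 4 AND supplier IN ('Initech', 'Umbra') → -340
sku=P75: ELSE → 209
sku=P77: ELSE → 295
sku=P83: ELSE → 95
sku=P98: ELSE → 116

46, 291, -257, 363, 335, 262, 349, -190, -340, 209, 295, 95, 116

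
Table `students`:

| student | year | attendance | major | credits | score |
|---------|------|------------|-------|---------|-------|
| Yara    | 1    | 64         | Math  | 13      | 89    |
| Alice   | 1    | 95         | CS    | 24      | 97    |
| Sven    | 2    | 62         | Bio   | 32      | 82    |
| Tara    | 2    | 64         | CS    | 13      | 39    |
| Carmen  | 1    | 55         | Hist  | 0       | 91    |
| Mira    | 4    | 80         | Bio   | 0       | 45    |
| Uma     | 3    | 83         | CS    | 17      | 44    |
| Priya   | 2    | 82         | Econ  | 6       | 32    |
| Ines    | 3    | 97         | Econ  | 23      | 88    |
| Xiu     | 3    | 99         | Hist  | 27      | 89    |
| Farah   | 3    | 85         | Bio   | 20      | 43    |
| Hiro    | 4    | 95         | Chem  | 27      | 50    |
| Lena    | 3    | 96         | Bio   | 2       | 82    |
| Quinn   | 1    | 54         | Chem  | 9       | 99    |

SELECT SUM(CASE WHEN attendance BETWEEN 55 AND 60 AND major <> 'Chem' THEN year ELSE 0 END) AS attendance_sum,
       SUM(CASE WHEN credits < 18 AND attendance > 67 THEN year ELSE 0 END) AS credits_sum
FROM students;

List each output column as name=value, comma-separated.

attendance_sum=1, credits_sum=12

[attendance_sum: attendance BETWEEN 55 AND 60 AND major <> 'Chem']
student=Yara: ✗
student=Alice: ✗
student=Sven: ✗
student=Tara: ✗
student=Carmen: ✓ → 1
student=Mira: ✗
student=Uma: ✗
student=Priya: ✗
student=Ines: ✗
student=Xiu: ✗
student=Farah: ✗
student=Hiro: ✗
student=Lena: ✗
student=Quinn: ✗
attendance_sum = 1
—
[credits_sum: credits < 18 AND attendance > 67]
student=Yara: ✗
student=Alice: ✗
student=Sven: ✗
student=Tara: ✗
student=Carmen: ✗
student=Mira: ✓ → 4
student=Uma: ✓ → 3
student=Priya: ✓ → 2
student=Ines: ✗
student=Xiu: ✗
student=Farah: ✗
student=Hiro: ✗
student=Lena: ✓ → 3
student=Quinn: ✗
credits_sum = 4 + 3 + 2 + 3 = 12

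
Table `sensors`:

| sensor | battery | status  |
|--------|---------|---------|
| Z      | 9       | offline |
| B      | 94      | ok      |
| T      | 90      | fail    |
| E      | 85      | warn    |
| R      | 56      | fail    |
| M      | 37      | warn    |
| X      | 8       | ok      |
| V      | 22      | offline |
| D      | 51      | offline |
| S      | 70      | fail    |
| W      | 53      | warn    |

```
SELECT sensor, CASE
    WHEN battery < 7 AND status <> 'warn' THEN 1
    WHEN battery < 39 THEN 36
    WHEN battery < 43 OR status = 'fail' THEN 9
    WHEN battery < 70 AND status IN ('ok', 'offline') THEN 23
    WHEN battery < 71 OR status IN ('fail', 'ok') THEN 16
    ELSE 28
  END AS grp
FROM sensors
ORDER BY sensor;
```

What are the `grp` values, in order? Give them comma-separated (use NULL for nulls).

sensor=B: battery < 71 OR status IN ('fail', 'ok') → 16
sensor=D: battery < 70 AND status IN ('ok', 'offline') → 23
sensor=E: ELSE → 28
sensor=M: battery < 39 → 36
sensor=R: battery < 43 OR status = 'fail' → 9
sensor=S: battery < 43 OR status = 'fail' → 9
sensor=T: battery < 43 OR status = 'fail' → 9
sensor=V: battery < 39 → 36
sensor=W: battery < 71 OR status IN ('fail', 'ok') → 16
sensor=X: battery < 39 → 36
sensor=Z: battery < 39 → 36

16, 23, 28, 36, 9, 9, 9, 36, 16, 36, 36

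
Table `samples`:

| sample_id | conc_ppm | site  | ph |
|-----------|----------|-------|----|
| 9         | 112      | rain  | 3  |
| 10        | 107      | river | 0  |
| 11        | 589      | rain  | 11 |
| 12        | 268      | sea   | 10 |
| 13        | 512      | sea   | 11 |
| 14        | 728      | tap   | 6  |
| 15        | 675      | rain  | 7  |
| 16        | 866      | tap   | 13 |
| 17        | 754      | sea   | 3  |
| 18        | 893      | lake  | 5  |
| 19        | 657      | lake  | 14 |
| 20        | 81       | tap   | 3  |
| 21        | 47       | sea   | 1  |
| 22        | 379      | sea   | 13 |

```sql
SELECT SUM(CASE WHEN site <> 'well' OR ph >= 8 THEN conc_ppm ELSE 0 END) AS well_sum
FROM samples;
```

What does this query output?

6668

sample_id=9: ✓ → 112
sample_id=10: ✓ → 107
sample_id=11: ✓ → 589
sample_id=12: ✓ → 268
sample_id=13: ✓ → 512
sample_id=14: ✓ → 728
sample_id=15: ✓ → 675
sample_id=16: ✓ → 866
sample_id=17: ✓ → 754
sample_id=18: ✓ → 893
sample_id=19: ✓ → 657
sample_id=20: ✓ → 81
sample_id=21: ✓ → 47
sample_id=22: ✓ → 379
well_sum = 112 + 107 + 589 + 268 + 512 + 728 + 675 + 866 + 754 + 893 + 657 + 81 + 47 + 379 = 6668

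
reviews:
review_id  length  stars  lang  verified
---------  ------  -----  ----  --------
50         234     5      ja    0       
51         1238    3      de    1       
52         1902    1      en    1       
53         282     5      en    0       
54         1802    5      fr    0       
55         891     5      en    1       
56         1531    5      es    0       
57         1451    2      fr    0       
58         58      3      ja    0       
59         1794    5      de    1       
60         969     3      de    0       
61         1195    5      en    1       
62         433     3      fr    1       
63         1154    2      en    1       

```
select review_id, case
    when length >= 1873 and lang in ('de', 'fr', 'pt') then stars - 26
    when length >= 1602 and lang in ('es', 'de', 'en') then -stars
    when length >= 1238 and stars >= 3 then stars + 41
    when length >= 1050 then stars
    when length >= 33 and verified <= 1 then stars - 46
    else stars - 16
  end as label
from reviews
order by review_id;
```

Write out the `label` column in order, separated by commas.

-41, 44, -1, -41, 46, -41, 46, 2, -43, -5, -43, 5, -43, 2

review_id=50: length >= 33 and verified <= 1 → -41
review_id=51: length >= 1238 and stars >= 3 → 44
review_id=52: length >= 1602 and lang in ('es', 'de', 'en') → -1
review_id=53: length >= 33 and verified <= 1 → -41
review_id=54: length >= 1238 and stars >= 3 → 46
review_id=55: length >= 33 and verified <= 1 → -41
review_id=56: length >= 1238 and stars >= 3 → 46
review_id=57: length >= 1050 → 2
review_id=58: length >= 33 and verified <= 1 → -43
review_id=59: length >= 1602 and lang in ('es', 'de', 'en') → -5
review_id=60: length >= 33 and verified <= 1 → -43
review_id=61: length >= 1050 → 5
review_id=62: length >= 33 and verified <= 1 → -43
review_id=63: length >= 1050 → 2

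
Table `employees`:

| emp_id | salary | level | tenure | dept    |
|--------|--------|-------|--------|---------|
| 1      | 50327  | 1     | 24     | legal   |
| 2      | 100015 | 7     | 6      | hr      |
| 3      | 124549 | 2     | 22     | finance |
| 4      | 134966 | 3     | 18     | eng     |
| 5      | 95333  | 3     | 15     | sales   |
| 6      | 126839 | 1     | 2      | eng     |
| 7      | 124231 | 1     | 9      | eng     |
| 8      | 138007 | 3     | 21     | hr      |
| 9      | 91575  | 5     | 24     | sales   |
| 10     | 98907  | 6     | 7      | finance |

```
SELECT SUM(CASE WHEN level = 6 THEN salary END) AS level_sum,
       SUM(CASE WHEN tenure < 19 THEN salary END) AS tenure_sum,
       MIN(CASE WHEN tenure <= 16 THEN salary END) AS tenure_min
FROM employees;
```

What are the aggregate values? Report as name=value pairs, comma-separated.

[level_sum: level = 6]
emp_id=1: ✗
emp_id=2: ✗
emp_id=3: ✗
emp_id=4: ✗
emp_id=5: ✗
emp_id=6: ✗
emp_id=7: ✗
emp_id=8: ✗
emp_id=9: ✗
emp_id=10: ✓ → 98907
level_sum = 98907
—
[tenure_sum: tenure < 19]
emp_id=1: ✗
emp_id=2: ✓ → 100015
emp_id=3: ✗
emp_id=4: ✓ → 134966
emp_id=5: ✓ → 95333
emp_id=6: ✓ → 126839
emp_id=7: ✓ → 124231
emp_id=8: ✗
emp_id=9: ✗
emp_id=10: ✓ → 98907
tenure_sum = 100015 + 134966 + 95333 + 126839 + 124231 + 98907 = 680291
—
[tenure_min: tenure <= 16]
emp_id=1: ✗
emp_id=2: ✓ → 100015
emp_id=3: ✗
emp_id=4: ✗
emp_id=5: ✓ → 95333
emp_id=6: ✓ → 126839
emp_id=7: ✓ → 124231
emp_id=8: ✗
emp_id=9: ✗
emp_id=10: ✓ → 98907
tenure_min = MIN(100015, 95333, 126839, 124231, 98907) = 95333

level_sum=98907, tenure_sum=680291, tenure_min=95333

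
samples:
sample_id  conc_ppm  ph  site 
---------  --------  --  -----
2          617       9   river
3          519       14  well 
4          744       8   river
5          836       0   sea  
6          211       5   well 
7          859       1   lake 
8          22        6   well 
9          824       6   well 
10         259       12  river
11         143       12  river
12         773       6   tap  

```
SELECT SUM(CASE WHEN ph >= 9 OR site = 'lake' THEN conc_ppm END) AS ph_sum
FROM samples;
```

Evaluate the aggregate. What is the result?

2397

sample_id=2: ✓ → 617
sample_id=3: ✓ → 519
sample_id=4: ✗
sample_id=5: ✗
sample_id=6: ✗
sample_id=7: ✓ → 859
sample_id=8: ✗
sample_id=9: ✗
sample_id=10: ✓ → 259
sample_id=11: ✓ → 143
sample_id=12: ✗
ph_sum = 617 + 519 + 859 + 259 + 143 = 2397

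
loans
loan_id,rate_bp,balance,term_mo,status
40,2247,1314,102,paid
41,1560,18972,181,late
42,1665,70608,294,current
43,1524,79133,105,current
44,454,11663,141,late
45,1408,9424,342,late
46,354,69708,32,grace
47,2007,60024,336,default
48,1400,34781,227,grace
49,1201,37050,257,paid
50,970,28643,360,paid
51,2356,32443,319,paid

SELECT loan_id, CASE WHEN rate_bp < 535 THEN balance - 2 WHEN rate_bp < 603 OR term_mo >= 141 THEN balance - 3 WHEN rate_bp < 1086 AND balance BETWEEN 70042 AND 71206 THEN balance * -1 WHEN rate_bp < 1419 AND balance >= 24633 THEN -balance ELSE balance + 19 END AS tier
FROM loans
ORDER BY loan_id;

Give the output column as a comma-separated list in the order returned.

1333, 18969, 70605, 79152, 11661, 9421, 69706, 60021, 34778, 37047, 28640, 32440

loan_id=40: ELSE → 1333
loan_id=41: rate_bp < 603 OR term_mo >= 141 → 18969
loan_id=42: rate_bp < 603 OR term_mo >= 141 → 70605
loan_id=43: ELSE → 79152
loan_id=44: rate_bp < 535 → 11661
loan_id=45: rate_bp < 603 OR term_mo >= 141 → 9421
loan_id=46: rate_bp < 535 → 69706
loan_id=47: rate_bp < 603 OR term_mo >= 141 → 60021
loan_id=48: rate_bp < 603 OR term_mo >= 141 → 34778
loan_id=49: rate_bp < 603 OR term_mo >= 141 → 37047
loan_id=50: rate_bp < 603 OR term_mo >= 141 → 28640
loan_id=51: rate_bp < 603 OR term_mo >= 141 → 32440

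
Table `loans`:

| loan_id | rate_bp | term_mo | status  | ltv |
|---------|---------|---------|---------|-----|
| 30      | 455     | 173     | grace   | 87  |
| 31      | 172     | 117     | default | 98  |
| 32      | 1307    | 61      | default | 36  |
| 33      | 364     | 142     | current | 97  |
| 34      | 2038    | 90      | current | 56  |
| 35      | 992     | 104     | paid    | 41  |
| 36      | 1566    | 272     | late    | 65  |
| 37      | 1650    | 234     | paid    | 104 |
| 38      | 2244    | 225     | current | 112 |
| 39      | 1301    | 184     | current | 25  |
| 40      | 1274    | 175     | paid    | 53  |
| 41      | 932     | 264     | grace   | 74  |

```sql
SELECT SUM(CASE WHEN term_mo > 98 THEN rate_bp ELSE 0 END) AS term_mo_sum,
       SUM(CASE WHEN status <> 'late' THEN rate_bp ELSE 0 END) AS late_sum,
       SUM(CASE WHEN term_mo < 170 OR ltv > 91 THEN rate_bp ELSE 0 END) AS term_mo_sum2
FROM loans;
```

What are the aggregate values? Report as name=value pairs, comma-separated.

term_mo_sum=10950, late_sum=12729, term_mo_sum2=8767

[term_mo_sum: term_mo > 98]
loan_id=30: ✓ → 455
loan_id=31: ✓ → 172
loan_id=32: ✗
loan_id=33: ✓ → 364
loan_id=34: ✗
loan_id=35: ✓ → 992
loan_id=36: ✓ → 1566
loan_id=37: ✓ → 1650
loan_id=38: ✓ → 2244
loan_id=39: ✓ → 1301
loan_id=40: ✓ → 1274
loan_id=41: ✓ → 932
term_mo_sum = 455 + 172 + 364 + 992 + 1566 + 1650 + 2244 + 1301 + 1274 + 932 = 10950
—
[late_sum: status <> 'late']
loan_id=30: ✓ → 455
loan_id=31: ✓ → 172
loan_id=32: ✓ → 1307
loan_id=33: ✓ → 364
loan_id=34: ✓ → 2038
loan_id=35: ✓ → 992
loan_id=36: ✗
loan_id=37: ✓ → 1650
loan_id=38: ✓ → 2244
loan_id=39: ✓ → 1301
loan_id=40: ✓ → 1274
loan_id=41: ✓ → 932
late_sum = 455 + 172 + 1307 + 364 + 2038 + 992 + 1650 + 2244 + 1301 + 1274 + 932 = 12729
—
[term_mo_sum2: term_mo < 170 OR ltv > 91]
loan_id=30: ✗
loan_id=31: ✓ → 172
loan_id=32: ✓ → 1307
loan_id=33: ✓ → 364
loan_id=34: ✓ → 2038
loan_id=35: ✓ → 992
loan_id=36: ✗
loan_id=37: ✓ → 1650
loan_id=38: ✓ → 2244
loan_id=39: ✗
loan_id=40: ✗
loan_id=41: ✗
term_mo_sum2 = 172 + 1307 + 364 + 2038 + 992 + 1650 + 2244 = 8767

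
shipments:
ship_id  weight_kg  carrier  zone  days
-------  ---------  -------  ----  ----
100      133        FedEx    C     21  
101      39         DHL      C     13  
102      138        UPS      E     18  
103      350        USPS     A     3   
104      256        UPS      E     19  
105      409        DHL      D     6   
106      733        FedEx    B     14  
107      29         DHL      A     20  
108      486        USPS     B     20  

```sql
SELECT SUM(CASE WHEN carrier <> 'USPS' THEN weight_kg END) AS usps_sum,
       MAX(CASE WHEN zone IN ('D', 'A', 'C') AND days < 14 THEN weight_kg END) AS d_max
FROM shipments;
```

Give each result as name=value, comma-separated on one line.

[usps_sum: carrier <> 'USPS']
ship_id=100: ✓ → 133
ship_id=101: ✓ → 39
ship_id=102: ✓ → 138
ship_id=103: ✗
ship_id=104: ✓ → 256
ship_id=105: ✓ → 409
ship_id=106: ✓ → 733
ship_id=107: ✓ → 29
ship_id=108: ✗
usps_sum = 133 + 39 + 138 + 256 + 409 + 733 + 29 = 1737
—
[d_max: zone IN ('D', 'A', 'C') AND days < 14]
ship_id=100: ✗
ship_id=101: ✓ → 39
ship_id=102: ✗
ship_id=103: ✓ → 350
ship_id=104: ✗
ship_id=105: ✓ → 409
ship_id=106: ✗
ship_id=107: ✗
ship_id=108: ✗
d_max = MAX(39, 350, 409) = 409

usps_sum=1737, d_max=409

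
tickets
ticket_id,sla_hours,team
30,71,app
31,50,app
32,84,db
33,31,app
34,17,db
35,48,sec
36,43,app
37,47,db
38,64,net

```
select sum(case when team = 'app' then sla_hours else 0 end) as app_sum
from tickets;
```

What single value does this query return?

ticket_id=30: ✓ → 71
ticket_id=31: ✓ → 50
ticket_id=32: ✗
ticket_id=33: ✓ → 31
ticket_id=34: ✗
ticket_id=35: ✗
ticket_id=36: ✓ → 43
ticket_id=37: ✗
ticket_id=38: ✗
app_sum = 71 + 50 + 31 + 43 = 195

195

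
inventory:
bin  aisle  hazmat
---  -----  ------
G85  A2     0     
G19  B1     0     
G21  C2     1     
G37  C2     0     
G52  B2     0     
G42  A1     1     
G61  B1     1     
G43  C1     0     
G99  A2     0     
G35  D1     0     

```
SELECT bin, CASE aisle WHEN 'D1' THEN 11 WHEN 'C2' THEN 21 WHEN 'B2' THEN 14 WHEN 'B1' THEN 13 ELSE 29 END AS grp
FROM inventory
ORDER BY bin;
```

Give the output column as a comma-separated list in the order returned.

13, 21, 11, 21, 29, 29, 14, 13, 29, 29

bin=G19: aisle='B1' → 13
bin=G21: aisle='C2' → 21
bin=G35: aisle='D1' → 11
bin=G37: aisle='C2' → 21
bin=G42: ELSE → 29
bin=G43: ELSE → 29
bin=G52: aisle='B2' → 14
bin=G61: aisle='B1' → 13
bin=G85: ELSE → 29
bin=G99: ELSE → 29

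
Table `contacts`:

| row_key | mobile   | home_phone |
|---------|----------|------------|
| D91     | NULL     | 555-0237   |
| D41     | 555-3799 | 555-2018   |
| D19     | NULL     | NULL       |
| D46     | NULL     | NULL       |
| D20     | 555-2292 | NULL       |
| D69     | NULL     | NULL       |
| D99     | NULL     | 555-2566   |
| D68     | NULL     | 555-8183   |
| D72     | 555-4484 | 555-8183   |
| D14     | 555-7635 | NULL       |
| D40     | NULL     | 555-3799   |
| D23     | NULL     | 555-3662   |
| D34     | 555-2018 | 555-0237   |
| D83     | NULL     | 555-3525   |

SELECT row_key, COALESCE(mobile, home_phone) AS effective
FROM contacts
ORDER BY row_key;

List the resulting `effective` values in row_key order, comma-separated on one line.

555-7635, NULL, 555-2292, 555-3662, 555-2018, 555-3799, 555-3799, NULL, 555-8183, NULL, 555-4484, 555-3525, 555-0237, 555-2566

row_key=D14: mobile=555-7635 → 555-7635
row_key=D19: mobile=NULL, home_phone=NULL (all NULL) → NULL
row_key=D20: mobile=555-2292 → 555-2292
row_key=D23: mobile=NULL, home_phone=555-3662 → 555-3662
row_key=D34: mobile=555-2018 → 555-2018
row_key=D40: mobile=NULL, home_phone=555-3799 → 555-3799
row_key=D41: mobile=555-3799 → 555-3799
row_key=D46: mobile=NULL, home_phone=NULL (all NULL) → NULL
row_key=D68: mobile=NULL, home_phone=555-8183 → 555-8183
row_key=D69: mobile=NULL, home_phone=NULL (all NULL) → NULL
row_key=D72: mobile=555-4484 → 555-4484
row_key=D83: mobile=NULL, home_phone=555-3525 → 555-3525
row_key=D91: mobile=NULL, home_phone=555-0237 → 555-0237
row_key=D99: mobile=NULL, home_phone=555-2566 → 555-2566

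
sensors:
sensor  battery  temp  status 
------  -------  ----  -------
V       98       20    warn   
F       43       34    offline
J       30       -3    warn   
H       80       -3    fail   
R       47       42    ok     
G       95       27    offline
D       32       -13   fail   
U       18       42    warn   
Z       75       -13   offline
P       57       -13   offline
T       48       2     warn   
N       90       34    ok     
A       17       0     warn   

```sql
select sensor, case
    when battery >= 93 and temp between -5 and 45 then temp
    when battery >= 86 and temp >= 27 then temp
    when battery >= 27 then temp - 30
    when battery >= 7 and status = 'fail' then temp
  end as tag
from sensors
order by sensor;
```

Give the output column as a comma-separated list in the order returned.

NULL, -43, 4, 27, -33, -33, 34, -43, 12, -28, NULL, 20, -43

sensor=A: (no match → NULL) → NULL
sensor=D: battery >= 27 → -43
sensor=F: battery >= 27 → 4
sensor=G: battery >= 93 and temp between -5 and 45 → 27
sensor=H: battery >= 27 → -33
sensor=J: battery >= 27 → -33
sensor=N: battery >= 86 and temp >= 27 → 34
sensor=P: battery >= 27 → -43
sensor=R: battery >= 27 → 12
sensor=T: battery >= 27 → -28
sensor=U: (no match → NULL) → NULL
sensor=V: battery >= 93 and temp between -5 and 45 → 20
sensor=Z: battery >= 27 → -43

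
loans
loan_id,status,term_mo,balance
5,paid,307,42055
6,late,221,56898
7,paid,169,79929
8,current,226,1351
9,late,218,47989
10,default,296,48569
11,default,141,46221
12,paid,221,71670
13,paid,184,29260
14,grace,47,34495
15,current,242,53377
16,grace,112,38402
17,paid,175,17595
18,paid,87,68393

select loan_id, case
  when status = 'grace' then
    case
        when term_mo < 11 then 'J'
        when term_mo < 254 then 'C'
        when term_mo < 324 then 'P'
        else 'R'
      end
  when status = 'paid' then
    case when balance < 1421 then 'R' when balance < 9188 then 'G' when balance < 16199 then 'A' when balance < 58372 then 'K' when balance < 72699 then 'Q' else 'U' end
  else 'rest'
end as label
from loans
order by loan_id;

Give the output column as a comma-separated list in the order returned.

K, rest, U, rest, rest, rest, rest, Q, K, C, rest, C, K, Q

loan_id=5: status='paid' → inner[balance < 58372] → K
loan_id=6: status='late' → outer ELSE → rest
loan_id=7: status='paid' → inner[ELSE] → U
loan_id=8: status='current' → outer ELSE → rest
loan_id=9: status='late' → outer ELSE → rest
loan_id=10: status='default' → outer ELSE → rest
loan_id=11: status='default' → outer ELSE → rest
loan_id=12: status='paid' → inner[balance < 72699] → Q
loan_id=13: status='paid' → inner[balance < 58372] → K
loan_id=14: status='grace' → inner[term_mo < 254] → C
loan_id=15: status='current' → outer ELSE → rest
loan_id=16: status='grace' → inner[term_mo < 254] → C
loan_id=17: status='paid' → inner[balance < 58372] → K
loan_id=18: status='paid' → inner[balance < 72699] → Q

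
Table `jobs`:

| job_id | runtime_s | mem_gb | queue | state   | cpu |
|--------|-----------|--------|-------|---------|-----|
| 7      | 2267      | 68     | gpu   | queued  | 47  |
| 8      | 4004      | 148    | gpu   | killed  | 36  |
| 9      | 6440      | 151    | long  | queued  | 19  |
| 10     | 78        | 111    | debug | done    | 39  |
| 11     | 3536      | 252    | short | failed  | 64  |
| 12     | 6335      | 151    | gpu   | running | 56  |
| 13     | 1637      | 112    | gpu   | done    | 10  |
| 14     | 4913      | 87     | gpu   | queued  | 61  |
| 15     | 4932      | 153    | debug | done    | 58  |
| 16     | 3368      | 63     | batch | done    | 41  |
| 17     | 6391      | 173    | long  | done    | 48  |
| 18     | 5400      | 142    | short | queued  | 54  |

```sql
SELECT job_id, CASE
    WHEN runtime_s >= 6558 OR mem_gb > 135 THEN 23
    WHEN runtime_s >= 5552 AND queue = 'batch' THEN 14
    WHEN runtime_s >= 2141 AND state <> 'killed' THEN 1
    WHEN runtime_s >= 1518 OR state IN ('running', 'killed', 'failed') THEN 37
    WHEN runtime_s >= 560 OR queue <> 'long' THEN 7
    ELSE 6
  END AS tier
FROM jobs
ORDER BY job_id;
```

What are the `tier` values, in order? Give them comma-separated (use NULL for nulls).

job_id=7: runtime_s >= 2141 AND state <> 'killed' → 1
job_id=8: runtime_s >= 6558 OR mem_gb > 135 → 23
job_id=9: runtime_s >= 6558 OR mem_gb > 135 → 23
job_id=10: runtime_s >= 560 OR queue <> 'long' → 7
job_id=11: runtime_s >= 6558 OR mem_gb > 135 → 23
job_id=12: runtime_s >= 6558 OR mem_gb > 135 → 23
job_id=13: runtime_s >= 1518 OR state IN ('running', 'killed', 'failed') → 37
job_id=14: runtime_s >= 2141 AND state <> 'killed' → 1
job_id=15: runtime_s >= 6558 OR mem_gb > 135 → 23
job_id=16: runtime_s >= 2141 AND state <> 'killed' → 1
job_id=17: runtime_s >= 6558 OR mem_gb > 135 → 23
job_id=18: runtime_s >= 6558 OR mem_gb > 135 → 23

1, 23, 23, 7, 23, 23, 37, 1, 23, 1, 23, 23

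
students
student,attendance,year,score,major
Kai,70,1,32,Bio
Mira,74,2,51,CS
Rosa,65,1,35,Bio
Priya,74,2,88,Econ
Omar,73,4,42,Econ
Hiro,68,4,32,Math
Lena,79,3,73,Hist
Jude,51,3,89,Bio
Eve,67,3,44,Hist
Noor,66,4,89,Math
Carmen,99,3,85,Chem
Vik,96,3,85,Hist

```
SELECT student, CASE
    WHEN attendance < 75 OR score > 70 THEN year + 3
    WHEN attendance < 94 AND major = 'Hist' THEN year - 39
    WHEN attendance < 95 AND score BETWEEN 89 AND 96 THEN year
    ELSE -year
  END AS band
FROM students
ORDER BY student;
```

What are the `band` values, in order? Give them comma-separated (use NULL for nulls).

student=Carmen: attendance < 75 OR score > 70 → 6
student=Eve: attendance < 75 OR score > 70 → 6
student=Hiro: attendance < 75 OR score > 70 → 7
student=Jude: attendance < 75 OR score > 70 → 6
student=Kai: attendance < 75 OR score > 70 → 4
student=Lena: attendance < 75 OR score > 70 → 6
student=Mira: attendance < 75 OR score > 70 → 5
student=Noor: attendance < 75 OR score > 70 → 7
student=Omar: attendance < 75 OR score > 70 → 7
student=Priya: attendance < 75 OR score > 70 → 5
student=Rosa: attendance < 75 OR score > 70 → 4
student=Vik: attendance < 75 OR score > 70 → 6

6, 6, 7, 6, 4, 6, 5, 7, 7, 5, 4, 6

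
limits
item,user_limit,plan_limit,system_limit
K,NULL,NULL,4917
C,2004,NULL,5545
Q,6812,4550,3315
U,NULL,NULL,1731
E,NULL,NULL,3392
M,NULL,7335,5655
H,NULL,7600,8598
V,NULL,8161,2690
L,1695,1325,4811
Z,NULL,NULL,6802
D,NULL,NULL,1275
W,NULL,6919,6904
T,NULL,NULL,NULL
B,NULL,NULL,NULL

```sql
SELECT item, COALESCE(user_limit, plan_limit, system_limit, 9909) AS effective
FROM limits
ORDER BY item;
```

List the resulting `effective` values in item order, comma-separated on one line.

9909, 2004, 1275, 3392, 7600, 4917, 1695, 7335, 6812, 9909, 1731, 8161, 6919, 6802

item=B: user_limit=NULL, plan_limit=NULL, system_limit=NULL, → literal 9909 → 9909
item=C: user_limit=2004 → 2004
item=D: user_limit=NULL, plan_limit=NULL, system_limit=1275 → 1275
item=E: user_limit=NULL, plan_limit=NULL, system_limit=3392 → 3392
item=H: user_limit=NULL, plan_limit=7600 → 7600
item=K: user_limit=NULL, plan_limit=NULL, system_limit=4917 → 4917
item=L: user_limit=1695 → 1695
item=M: user_limit=NULL, plan_limit=7335 → 7335
item=Q: user_limit=6812 → 6812
item=T: user_limit=NULL, plan_limit=NULL, system_limit=NULL, → literal 9909 → 9909
item=U: user_limit=NULL, plan_limit=NULL, system_limit=1731 → 1731
item=V: user_limit=NULL, plan_limit=8161 → 8161
item=W: user_limit=NULL, plan_limit=6919 → 6919
item=Z: user_limit=NULL, plan_limit=NULL, system_limit=6802 → 6802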